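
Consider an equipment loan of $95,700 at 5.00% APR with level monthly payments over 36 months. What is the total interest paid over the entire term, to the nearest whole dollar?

Monthly rate = 5%/12 = 0.0041667; payment = 95,700 × 0.0041667 / (1 − (1+0.0041667)^−36) = $2,868.21.
Total paid = 36 × $2,868.21 = $103,255.56; interest = $103,255.56 − $95,700 = $7,555.56.

$7,556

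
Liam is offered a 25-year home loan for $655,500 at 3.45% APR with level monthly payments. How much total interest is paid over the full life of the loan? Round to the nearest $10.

Monthly rate = 3.45%/12 = 0.0028750; payment = 655,500 × 0.0028750 / (1 − (1+0.0028750)^−300) = $3,264.04.
Total paid = 300 × $3,264.04 = $979,212.00; interest = $979,212.00 − $655,500 = $323,712.00.

$323,710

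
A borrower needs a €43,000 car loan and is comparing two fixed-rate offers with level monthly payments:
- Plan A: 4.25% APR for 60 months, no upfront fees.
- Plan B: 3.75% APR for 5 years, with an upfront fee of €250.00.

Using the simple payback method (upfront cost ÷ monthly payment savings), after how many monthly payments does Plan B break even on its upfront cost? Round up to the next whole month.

26 months

Plan A: at 4.25% the monthly rate is 0.0035417, so the payment is 43,000 × 0.0035417 / (1 − 1.0035417^−60) = €796.77.
Plan B: at 3.75% the monthly rate is 0.0031250, so the payment is 43,000 × 0.0031250 / (1 − 1.0031250^−60) = €787.07.
Monthly savings = €796.77 − €787.07 = €9.70.
Break-even = €250.00 / €9.70 = 25.77 → 26 months.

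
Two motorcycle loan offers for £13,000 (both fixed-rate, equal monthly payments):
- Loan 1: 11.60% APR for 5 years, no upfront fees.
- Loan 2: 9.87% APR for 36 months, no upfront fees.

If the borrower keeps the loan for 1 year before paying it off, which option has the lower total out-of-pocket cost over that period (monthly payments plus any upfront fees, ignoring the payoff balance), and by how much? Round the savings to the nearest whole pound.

Loan 1: at 11.60% the monthly rate is 0.0096667, so the payment is 13,000 × 0.0096667 / (1 − 1.0096667^−60) = £286.56.
Loan 2: monthly rate = 9.87%/12 = 0.0082250; payment = 13,000 × 0.0082250 / (1 − (1+0.0082250)^−36) = £418.68.
Over 12 months: Loan 1 costs 12 × £286.56 = £3,438.72; Loan 2 costs 12 × £418.68 = £5,024.16.
Loan 1 is cheaper by £5,024.16 − £3,438.72 = £1,585.44.

Loan 1 by £1,585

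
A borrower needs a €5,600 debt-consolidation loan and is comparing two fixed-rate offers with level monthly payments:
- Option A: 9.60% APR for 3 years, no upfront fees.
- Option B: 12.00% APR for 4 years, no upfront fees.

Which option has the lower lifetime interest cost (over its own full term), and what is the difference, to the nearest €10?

Option A by €610

Option A: at 9.60% the monthly rate is 0.0080000, so the payment is 5,600 × 0.0080000 / (1 − 1.0080000^−36) = €179.65.
Total interest on Option A = 36 × €179.65 − €5,600 = €867.40.
Option B: at 12.00% the monthly rate is 0.0100000, so the payment is 5,600 × 0.0100000 / (1 − 1.0100000^−48) = €147.47.
Total interest on Option B = 48 × €147.47 − €5,600 = €1,478.56.
Option A is lower by €611.16.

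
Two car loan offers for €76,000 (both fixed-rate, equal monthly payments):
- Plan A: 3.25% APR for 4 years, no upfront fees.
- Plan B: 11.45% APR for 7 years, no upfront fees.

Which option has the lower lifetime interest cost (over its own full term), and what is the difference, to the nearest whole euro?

Plan A by €29,676

Plan A: monthly rate = 3.25%/12 = 0.0027083; payment = 76,000 × 0.0027083 / (1 − (1+0.0027083)^−48) = €1,690.62.
Total interest on Plan A = 48 × €1,690.62 − €76,000 = €5,149.76.
Plan B: at 11.45% the monthly rate is 0.0095417, so the payment is 76,000 × 0.0095417 / (1 − 1.0095417^−84) = €1,319.36.
Total interest on Plan B = 84 × €1,319.36 − €76,000 = €34,826.24.
Plan A is lower by €29,676.48.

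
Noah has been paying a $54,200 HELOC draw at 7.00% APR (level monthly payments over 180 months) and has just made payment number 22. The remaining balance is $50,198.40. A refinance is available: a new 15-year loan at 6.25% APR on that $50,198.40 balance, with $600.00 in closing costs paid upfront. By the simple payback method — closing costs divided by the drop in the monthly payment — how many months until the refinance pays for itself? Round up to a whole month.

11 months

Current payment = 54,200 × 7%/12 / (1 − (1+0.0058333)^−180) = $487.16.
Refinanced payment = 50,198.40 × 0.0052083 / (1 − (1+0.0052083)^−180) = $430.41.
Monthly savings = $487.16 − $430.41 = $56.75.
Break-even = $600.00 / $56.75 = 10.57 → 11 months.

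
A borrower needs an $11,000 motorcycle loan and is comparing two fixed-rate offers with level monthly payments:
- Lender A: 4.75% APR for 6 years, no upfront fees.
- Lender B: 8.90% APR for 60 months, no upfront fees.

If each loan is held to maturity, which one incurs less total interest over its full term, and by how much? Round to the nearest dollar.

Lender A: at 4.75% the monthly rate is 0.0039583, so the payment is 11,000 × 0.0039583 / (1 − 1.0039583^−72) = $175.88.
Total interest on Lender A = 72 × $175.88 − $11,000 = $1,663.36.
Lender B: at 8.90% the monthly rate is 0.0074167, so the payment is 11,000 × 0.0074167 / (1 − 1.0074167^−60) = $227.81.
Total interest on Lender B = 60 × $227.81 − $11,000 = $2,668.60.
Lender A is lower by $1,005.24.

Lender A by $1,005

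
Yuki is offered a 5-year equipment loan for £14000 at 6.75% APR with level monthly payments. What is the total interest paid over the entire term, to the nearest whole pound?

£2,534

Monthly rate = 6.75%/12 = 0.0056250; payment = 14,000 × 0.0056250 / (1 − (1+0.0056250)^−60) = £275.57.
Total paid = 60 × £275.57 = £16,534.20; interest = £16,534.20 − £14,000 = £2,534.20.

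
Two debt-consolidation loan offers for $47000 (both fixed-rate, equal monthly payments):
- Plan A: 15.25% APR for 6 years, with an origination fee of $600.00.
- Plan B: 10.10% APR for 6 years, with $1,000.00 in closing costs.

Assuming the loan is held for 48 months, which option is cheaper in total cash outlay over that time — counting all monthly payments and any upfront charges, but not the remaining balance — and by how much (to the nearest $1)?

Plan A: at 15.25% the monthly rate is 0.0127083, so the payment is 47,000 × 0.0127083 / (1 − 1.0127083^−72) = $1,000.21.
Plan B: at 10.10% the monthly rate is 0.0084167, so the payment is 47,000 × 0.0084167 / (1 − 1.0084167^−72) = $873.09.
Over 48 months: Plan A costs 48 × $1,000.21 + $600.00 = $48,610.08; Plan B costs 48 × $873.09 + $1,000.00 = $42,908.32.
Plan B is cheaper by $48,610.08 − $42,908.32 = $5,701.76.

Plan B by $5,702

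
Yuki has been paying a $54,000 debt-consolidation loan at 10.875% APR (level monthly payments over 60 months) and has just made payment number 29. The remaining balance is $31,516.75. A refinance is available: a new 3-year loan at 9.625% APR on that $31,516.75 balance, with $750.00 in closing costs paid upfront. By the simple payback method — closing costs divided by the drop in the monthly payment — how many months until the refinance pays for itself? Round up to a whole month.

5 months

Current payment = 54,000 × 10.875%/12 / (1 − (1+0.0090625)^−60) = $1,170.73.
Refinanced payment = 31,516.75 × 0.0080208 / (1 − (1+0.0080208)^−36) = $1,011.42.
Monthly savings = $1,170.73 − $1,011.42 = $159.31.
Break-even = $750.00 / $159.31 = 4.71 → 5 months.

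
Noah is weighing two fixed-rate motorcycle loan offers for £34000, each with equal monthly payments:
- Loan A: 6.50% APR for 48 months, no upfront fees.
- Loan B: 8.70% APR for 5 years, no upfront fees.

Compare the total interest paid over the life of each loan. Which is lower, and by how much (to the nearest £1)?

Loan A: at 6.50% the monthly rate is 0.0054167, so the payment is 34,000 × 0.0054167 / (1 − 1.0054167^−48) = £806.31.
Total interest on Loan A = 48 × £806.31 − £34,000 = £4,702.88.
Loan B: monthly rate = 8.7%/12 = 0.0072500; payment = 34,000 × 0.0072500 / (1 − (1+0.0072500)^−60) = £700.84.
Total interest on Loan B = 60 × £700.84 − £34,000 = £8,050.40.
Loan A is lower by £3,347.52.

Loan A by £3,348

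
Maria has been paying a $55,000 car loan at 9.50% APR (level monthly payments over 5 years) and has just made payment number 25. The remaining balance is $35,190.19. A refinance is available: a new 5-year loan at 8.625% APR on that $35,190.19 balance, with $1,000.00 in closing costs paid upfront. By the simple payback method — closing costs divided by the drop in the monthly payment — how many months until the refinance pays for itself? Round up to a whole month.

Current payment = 55,000 × 9.5%/12 / (1 − (1+0.0079167)^−60) = $1,155.10.
Refinanced payment = 35,190.19 × 0.0071875 / (1 − (1+0.0071875)^−60) = $724.10.
Monthly savings = $1,155.10 − $724.10 = $431.00.
Break-even = $1,000.00 / $431.00 = 2.32 → 3 months.

3 months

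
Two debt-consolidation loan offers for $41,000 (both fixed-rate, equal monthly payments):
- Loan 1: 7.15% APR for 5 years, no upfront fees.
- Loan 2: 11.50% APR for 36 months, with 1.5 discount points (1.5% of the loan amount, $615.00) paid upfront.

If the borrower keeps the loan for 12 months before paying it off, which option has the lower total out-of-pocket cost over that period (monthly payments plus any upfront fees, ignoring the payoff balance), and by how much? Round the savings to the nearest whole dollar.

Loan 1 by $7,062

Loan 1: monthly rate = 7.15%/12 = 0.0059583; payment = 41,000 × 0.0059583 / (1 − (1+0.0059583)^−60) = $814.75.
Loan 2: monthly rate = 11.5%/12 = 0.0095833; payment = 41,000 × 0.0095833 / (1 − (1+0.0095833)^−36) = $1,352.02.
Over 12 months: Loan 1 costs 12 × $814.75 = $9,777.00; Loan 2 costs 12 × $1,352.02 + $615.00 = $16,839.24.
Loan 1 is cheaper by $16,839.24 − $9,777.00 = $7,062.24.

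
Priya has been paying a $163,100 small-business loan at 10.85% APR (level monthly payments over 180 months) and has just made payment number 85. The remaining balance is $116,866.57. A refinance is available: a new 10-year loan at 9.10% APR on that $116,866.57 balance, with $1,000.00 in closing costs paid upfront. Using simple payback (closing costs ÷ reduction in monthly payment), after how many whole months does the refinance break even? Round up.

Current payment = 163,100 × 10.85%/12 / (1 − (1+0.0090417)^−180) = $1,838.46.
Refinanced payment = 116,866.57 × 0.0075833 / (1 − (1+0.0075833)^−120) = $1,486.75.
Monthly savings = $1,838.46 − $1,486.75 = $351.71.
Break-even = $1,000.00 / $351.71 = 2.84 → 3 months.

3 months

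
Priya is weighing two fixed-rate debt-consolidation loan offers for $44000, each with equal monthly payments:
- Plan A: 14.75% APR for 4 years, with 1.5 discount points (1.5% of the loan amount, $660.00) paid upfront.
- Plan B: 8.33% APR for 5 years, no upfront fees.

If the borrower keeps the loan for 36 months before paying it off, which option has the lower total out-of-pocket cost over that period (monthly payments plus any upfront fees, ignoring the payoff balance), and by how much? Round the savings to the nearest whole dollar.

Plan A: at 14.75% the monthly rate is 0.0122917, so the payment is 44,000 × 0.0122917 / (1 − 1.0122917^−48) = $1,218.98.
Plan B: at 8.33% the monthly rate is 0.0069417, so the payment is 44,000 × 0.0069417 / (1 − 1.0069417^−60) = $899.13.
Over 36 months: Plan A costs 36 × $1,218.98 + $660.00 = $44,543.28; Plan B costs 36 × $899.13 = $32,368.68.
Plan B is cheaper by $44,543.28 − $32,368.68 = $12,174.60.

Plan B by $12,175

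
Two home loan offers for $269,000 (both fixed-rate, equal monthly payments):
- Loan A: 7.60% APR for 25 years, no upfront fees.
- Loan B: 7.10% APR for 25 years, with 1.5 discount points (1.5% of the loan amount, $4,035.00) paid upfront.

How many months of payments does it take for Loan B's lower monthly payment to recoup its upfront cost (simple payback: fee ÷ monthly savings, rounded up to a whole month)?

47 months

Loan A: monthly rate = 7.6%/12 = 0.0063333; payment = 269,000 × 0.0063333 / (1 − (1+0.0063333)^−300) = $2,005.42.
Loan B: monthly rate = 7.1%/12 = 0.0059167; payment = 269,000 × 0.0059167 / (1 − (1+0.0059167)^−300) = $1,918.43.
Monthly savings = $2,005.42 − $1,918.43 = $86.99.
Break-even = $4,035.00 / $86.99 = 46.38 → 47 months.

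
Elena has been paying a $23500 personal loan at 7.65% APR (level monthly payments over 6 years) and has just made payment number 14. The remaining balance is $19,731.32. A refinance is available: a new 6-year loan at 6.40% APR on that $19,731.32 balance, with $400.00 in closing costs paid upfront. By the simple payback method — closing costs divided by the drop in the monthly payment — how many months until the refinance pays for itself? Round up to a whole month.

Current payment = 23,500 × 7.65%/12 / (1 − (1+0.0063750)^−72) = $408.03.
Refinanced payment = 19,731.32 × 0.0053333 / (1 − (1+0.0053333)^−72) = $330.74.
Monthly savings = $408.03 − $330.74 = $77.29.
Break-even = $400.00 / $77.29 = 5.18 → 6 months.

6 months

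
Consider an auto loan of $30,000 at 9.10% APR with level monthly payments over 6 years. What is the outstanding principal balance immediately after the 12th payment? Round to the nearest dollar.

$26,061

With monthly rate i = 9.1%/12 = 0.0075833, the balance after k of n payments is P · [(1+i)^n − (1+i)^k] / [(1+i)^n − 1].
(1+0.0075833)^72 = 1.72278154 and (1+0.0075833)^12 = 1.09489306, so the balance is 30,000 × (1.72278154 − 1.09489306) / (1.72278154 − 1) = $26,061.34.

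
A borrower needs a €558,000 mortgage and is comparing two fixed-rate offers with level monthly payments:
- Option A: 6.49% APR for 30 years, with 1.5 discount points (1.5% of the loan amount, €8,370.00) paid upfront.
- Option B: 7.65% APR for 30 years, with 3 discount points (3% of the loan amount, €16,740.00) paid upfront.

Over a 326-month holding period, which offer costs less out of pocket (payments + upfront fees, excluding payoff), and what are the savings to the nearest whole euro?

Option A: monthly rate = 6.49%/12 = 0.0054083; payment = 558,000 × 0.0054083 / (1 − (1+0.0054083)^−360) = €3,523.27.
Option B: at 7.65% the monthly rate is 0.0063750, so the payment is 558,000 × 0.0063750 / (1 − 1.0063750^−360) = €3,959.09.
Over 326 months: Option A costs 326 × €3,523.27 + €8,370.00 = €1,156,956.02; Option B costs 326 × €3,959.09 + €16,740.00 = €1,307,403.34.
Option A is cheaper by €1,307,403.34 − €1,156,956.02 = €150,447.32.

Option A by €150,447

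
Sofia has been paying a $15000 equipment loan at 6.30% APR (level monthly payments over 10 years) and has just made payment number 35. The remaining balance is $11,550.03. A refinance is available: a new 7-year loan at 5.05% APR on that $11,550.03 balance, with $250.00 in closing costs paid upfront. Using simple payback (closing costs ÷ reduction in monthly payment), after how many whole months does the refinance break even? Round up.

Current payment = 15,000 × 6.3%/12 / (1 − (1+0.0052500)^−120) = $168.80.
Refinanced payment = 11,550.03 × 0.0042083 / (1 − (1+0.0042083)^−84) = $163.52.
Monthly savings = $168.80 − $163.52 = $5.28.
Break-even = $250.00 / $5.28 = 47.35 → 48 months.

48 months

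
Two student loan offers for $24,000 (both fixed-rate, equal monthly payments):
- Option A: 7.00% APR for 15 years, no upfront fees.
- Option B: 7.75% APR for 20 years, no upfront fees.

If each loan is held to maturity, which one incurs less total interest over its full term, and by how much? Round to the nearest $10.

Option A by $8,460

Option A: at 7.00% the monthly rate is 0.0058333, so the payment is 24,000 × 0.0058333 / (1 − 1.0058333^−180) = $215.72.
Total interest on Option A = 180 × $215.72 − $24,000 = $14,829.60.
Option B: at 7.75% the monthly rate is 0.0064583, so the payment is 24,000 × 0.0064583 / (1 − 1.0064583^−240) = $197.03.
Total interest on Option B = 240 × $197.03 − $24,000 = $23,287.20.
Option A is lower by $8,457.60.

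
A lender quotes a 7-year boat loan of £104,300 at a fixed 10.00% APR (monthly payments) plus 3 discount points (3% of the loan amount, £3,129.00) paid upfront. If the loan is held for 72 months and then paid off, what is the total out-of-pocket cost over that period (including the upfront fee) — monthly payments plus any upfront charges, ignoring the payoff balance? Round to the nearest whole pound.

At 10.00% the monthly rate is 0.0083333, so the payment is 104,300 × 0.0083333 / (1 − 1.0083333^−84) = £1,731.50.
Total outlay = 72 × £1,731.50 + £3,129.00 = £127,797.00.

£127,797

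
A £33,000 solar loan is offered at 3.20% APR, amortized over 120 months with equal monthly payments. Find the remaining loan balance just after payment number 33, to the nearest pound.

With monthly rate i = 3.2%/12 = 0.0026667, the balance after k of n payments is P · [(1+i)^n − (1+i)^k] / [(1+i)^n − 1].
(1+0.0026667)^120 = 1.37654136 and (1+0.0026667)^33 = 1.09186023, so the balance is 33,000 × (1.37654136 − 1.09186023) / (1.37654136 − 1) = £24,949.39.

£24,949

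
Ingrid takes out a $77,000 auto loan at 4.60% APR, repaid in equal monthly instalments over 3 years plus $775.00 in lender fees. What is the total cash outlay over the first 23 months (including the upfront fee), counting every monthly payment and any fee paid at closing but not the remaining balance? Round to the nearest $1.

$53,536

At 4.60% the monthly rate is 0.0038333, so the payment is 77,000 × 0.0038333 / (1 − 1.0038333^−36) = $2,293.96.
Total outlay = 23 × $2,293.96 + $775.00 = $53,536.08.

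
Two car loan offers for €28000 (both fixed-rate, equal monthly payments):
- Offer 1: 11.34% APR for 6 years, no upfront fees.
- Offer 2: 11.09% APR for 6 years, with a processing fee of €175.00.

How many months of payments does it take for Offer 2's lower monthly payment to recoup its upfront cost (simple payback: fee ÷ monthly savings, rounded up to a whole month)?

49 months

Offer 1: at 11.34% the monthly rate is 0.0094500, so the payment is 28,000 × 0.0094500 / (1 − 1.0094500^−72) = €537.84.
Offer 2: at 11.09% the monthly rate is 0.0092417, so the payment is 28,000 × 0.0092417 / (1 − 1.0092417^−72) = €534.25.
Monthly savings = €537.84 − €534.25 = €3.59.
Break-even = €175.00 / €3.59 = 48.75 → 49 months.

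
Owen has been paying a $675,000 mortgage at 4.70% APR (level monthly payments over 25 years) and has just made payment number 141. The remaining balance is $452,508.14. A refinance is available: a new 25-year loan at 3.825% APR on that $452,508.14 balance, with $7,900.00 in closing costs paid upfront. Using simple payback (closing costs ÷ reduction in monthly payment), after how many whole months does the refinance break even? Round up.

Current payment = 675,000 × 4.7%/12 / (1 − (1+0.0039167)^−300) = $3,828.91.
Refinanced payment = 452,508.14 × 0.0031875 / (1 − (1+0.0031875)^−300) = $2,345.00.
Monthly savings = $3,828.91 − $2,345.00 = $1,483.91.
Break-even = $7,900.00 / $1,483.91 = 5.32 → 6 months.

6 months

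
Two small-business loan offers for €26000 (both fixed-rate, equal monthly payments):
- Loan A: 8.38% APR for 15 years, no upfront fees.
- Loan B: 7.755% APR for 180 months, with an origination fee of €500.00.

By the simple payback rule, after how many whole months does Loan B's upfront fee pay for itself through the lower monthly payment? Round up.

54 months

Loan A: at 8.38% the monthly rate is 0.0069833, so the payment is 26,000 × 0.0069833 / (1 − 1.0069833^−180) = €254.21.
Loan B: at 7.755% the monthly rate is 0.0064625, so the payment is 26,000 × 0.0064625 / (1 − 1.0064625^−180) = €244.81.
Monthly savings = €254.21 − €244.81 = €9.40.
Break-even = €500.00 / €9.40 = 53.19 → 54 months.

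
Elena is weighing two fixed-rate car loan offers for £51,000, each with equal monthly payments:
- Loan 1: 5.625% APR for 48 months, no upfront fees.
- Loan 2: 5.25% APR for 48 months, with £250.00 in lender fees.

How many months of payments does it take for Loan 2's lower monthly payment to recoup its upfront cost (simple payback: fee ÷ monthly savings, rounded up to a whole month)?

29 months

Loan 1: monthly rate = 5.625%/12 = 0.0046875; payment = 51,000 × 0.0046875 / (1 − (1+0.0046875)^−48) = £1,188.99.
Loan 2: monthly rate = 5.25%/12 = 0.0043750; payment = 51,000 × 0.0043750 / (1 − (1+0.0043750)^−48) = £1,180.28.
Monthly savings = £1,188.99 − £1,180.28 = £8.71.
Break-even = £250.00 / £8.71 = 28.70 → 29 months.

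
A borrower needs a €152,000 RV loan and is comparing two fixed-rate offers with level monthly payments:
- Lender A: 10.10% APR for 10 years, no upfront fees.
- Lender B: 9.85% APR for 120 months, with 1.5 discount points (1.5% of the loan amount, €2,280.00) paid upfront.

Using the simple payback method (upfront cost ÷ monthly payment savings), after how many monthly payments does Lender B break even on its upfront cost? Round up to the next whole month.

Lender A: at 10.10% the monthly rate is 0.0084167, so the payment is 152,000 × 0.0084167 / (1 − 1.0084167^−120) = €2,017.12.
Lender B: at 9.85% the monthly rate is 0.0082083, so the payment is 152,000 × 0.0082083 / (1 − 1.0082083^−120) = €1,996.09.
Monthly savings = €2,017.12 − €1,996.09 = €21.03.
Break-even = €2,280.00 / €21.03 = 108.42 → 109 months.

109 months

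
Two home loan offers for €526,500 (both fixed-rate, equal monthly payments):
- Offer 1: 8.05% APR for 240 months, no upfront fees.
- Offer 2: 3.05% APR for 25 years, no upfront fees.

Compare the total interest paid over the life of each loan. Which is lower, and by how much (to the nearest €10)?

Offer 2 by €307,730

Offer 1: at 8.05% the monthly rate is 0.0067083, so the payment is 526,500 × 0.0067083 / (1 − 1.0067083^−240) = €4,420.25.
Total interest on Offer 1 = 240 × €4,420.25 − €526,500 = €534,360.00.
Offer 2: at 3.05% the monthly rate is 0.0025417, so the payment is 526,500 × 0.0025417 / (1 − 1.0025417^−300) = €2,510.44.
Total interest on Offer 2 = 300 × €2,510.44 − €526,500 = €226,632.00.
Offer 2 is lower by €307,728.00.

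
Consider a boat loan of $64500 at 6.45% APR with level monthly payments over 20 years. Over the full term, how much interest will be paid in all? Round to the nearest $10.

At 6.45% the monthly rate is 0.0053750, so the payment is 64,500 × 0.0053750 / (1 − 1.0053750^−240) = $479.00.
Total paid = 240 × $479.00 = $114,960.00; interest = $114,960.00 − $64,500 = $50,460.00.

$50,460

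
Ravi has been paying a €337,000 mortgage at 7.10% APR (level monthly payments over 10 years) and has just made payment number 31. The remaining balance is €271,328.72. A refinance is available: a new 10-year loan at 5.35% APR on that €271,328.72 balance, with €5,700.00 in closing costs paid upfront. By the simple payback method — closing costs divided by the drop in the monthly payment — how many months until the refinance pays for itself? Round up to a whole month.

Current payment = 337,000 × 7.1%/12 / (1 − (1+0.0059167)^−120) = €3,930.25.
Refinanced payment = 271,328.72 × 0.0044583 / (1 − (1+0.0044583)^−120) = €2,924.50.
Monthly savings = €3,930.25 − €2,924.50 = €1,005.75.
Break-even = €5,700.00 / €1,005.75 = 5.67 → 6 months.

6 months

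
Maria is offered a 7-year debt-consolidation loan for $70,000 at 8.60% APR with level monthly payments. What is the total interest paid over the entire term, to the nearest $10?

At 8.60% the monthly rate is 0.0071667, so the payment is 70,000 × 0.0071667 / (1 − 1.0071667^−84) = $1,112.08.
Total paid = 84 × $1,112.08 = $93,414.72; interest = $93,414.72 − $70,000 = $23,414.72.

$23,410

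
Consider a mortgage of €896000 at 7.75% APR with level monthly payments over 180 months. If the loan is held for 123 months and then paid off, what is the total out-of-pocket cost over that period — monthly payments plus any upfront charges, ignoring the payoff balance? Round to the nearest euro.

Monthly rate = 7.75%/12 = 0.0064583; payment = 896,000 × 0.0064583 / (1 − (1+0.0064583)^−180) = €8,433.83.
Total outlay = 123 × €8,433.83 = €1,037,361.09.

€1,037,361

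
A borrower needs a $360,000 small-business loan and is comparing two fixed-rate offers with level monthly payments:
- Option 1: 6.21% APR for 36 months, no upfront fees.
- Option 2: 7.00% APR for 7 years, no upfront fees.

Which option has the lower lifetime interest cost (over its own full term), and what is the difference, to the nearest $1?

Option 1 by $60,900

Option 1: monthly rate = 6.21%/12 = 0.0051750; payment = 360,000 × 0.0051750 / (1 − (1+0.0051750)^−36) = $10,986.18.
Total interest on Option 1 = 36 × $10,986.18 − $360,000 = $35,502.48.
Option 2: at 7.00% the monthly rate is 0.0058333, so the payment is 360,000 × 0.0058333 / (1 − 1.0058333^−84) = $5,433.36.
Total interest on Option 2 = 84 × $5,433.36 − $360,000 = $96,402.24.
Option 1 is lower by $60,899.76.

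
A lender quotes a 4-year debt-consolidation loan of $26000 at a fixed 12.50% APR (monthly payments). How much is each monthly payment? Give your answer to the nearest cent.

Monthly rate = 12.5%/12 = 0.0104167; payment = 26,000 × 0.0104167 / (1 − (1+0.0104167)^−48) = $691.08.

$691.08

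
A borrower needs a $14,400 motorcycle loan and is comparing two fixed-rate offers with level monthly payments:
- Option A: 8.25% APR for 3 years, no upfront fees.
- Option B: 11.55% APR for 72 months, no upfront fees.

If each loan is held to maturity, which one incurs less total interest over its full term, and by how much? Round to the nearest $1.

Option A: monthly rate = 8.25%/12 = 0.0068750; payment = 14,400 × 0.0068750 / (1 − (1+0.0068750)^−36) = $452.91.
Total interest on Option A = 36 × $452.91 − $14,400 = $1,904.76.
Option B: monthly rate = 11.55%/12 = 0.0096250; payment = 14,400 × 0.0096250 / (1 − (1+0.0096250)^−72) = $278.16.
Total interest on Option B = 72 × $278.16 − $14,400 = $5,627.52.
Option A is lower by $3,722.76.

Option A by $3,723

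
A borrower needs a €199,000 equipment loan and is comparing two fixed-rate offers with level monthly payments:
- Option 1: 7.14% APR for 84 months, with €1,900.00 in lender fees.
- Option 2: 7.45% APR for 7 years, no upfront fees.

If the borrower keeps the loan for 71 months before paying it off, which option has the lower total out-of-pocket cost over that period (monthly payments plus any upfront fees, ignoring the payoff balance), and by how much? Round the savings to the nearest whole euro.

Option 1: at 7.14% the monthly rate is 0.0059500, so the payment is 199,000 × 0.0059500 / (1 − 1.0059500^−84) = €3,017.08.
Option 2: at 7.45% the monthly rate is 0.0062083, so the payment is 199,000 × 0.0062083 / (1 − 1.0062083^−84) = €3,047.41.
Over 71 months: Option 1 costs 71 × €3,017.08 + €1,900.00 = €216,112.68; Option 2 costs 71 × €3,047.41 = €216,366.11.
Option 1 is cheaper by €216,366.11 − €216,112.68 = €253.43.

Option 1 by €253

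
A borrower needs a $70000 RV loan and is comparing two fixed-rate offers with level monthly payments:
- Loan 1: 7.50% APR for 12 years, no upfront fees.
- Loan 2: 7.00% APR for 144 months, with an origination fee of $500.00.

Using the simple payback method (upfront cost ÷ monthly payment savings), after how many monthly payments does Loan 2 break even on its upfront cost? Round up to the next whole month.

Loan 1: at 7.50% the monthly rate is 0.0062500, so the payment is 70,000 × 0.0062500 / (1 − 1.0062500^−144) = $738.66.
Loan 2: monthly rate = 7%/12 = 0.0058333; payment = 70,000 × 0.0058333 / (1 − (1+0.0058333)^−144) = $719.87.
Monthly savings = $738.66 − $719.87 = $18.79.
Break-even = $500.00 / $18.79 = 26.61 → 27 months.

27 months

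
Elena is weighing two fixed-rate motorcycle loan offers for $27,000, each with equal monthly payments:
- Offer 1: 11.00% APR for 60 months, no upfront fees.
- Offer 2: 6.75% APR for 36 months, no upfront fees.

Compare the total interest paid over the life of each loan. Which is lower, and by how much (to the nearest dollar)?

Offer 1: at 11.00% the monthly rate is 0.0091667, so the payment is 27,000 × 0.0091667 / (1 − 1.0091667^−60) = $587.05.
Total interest on Offer 1 = 60 × $587.05 − $27,000 = $8,223.00.
Offer 2: at 6.75% the monthly rate is 0.0056250, so the payment is 27,000 × 0.0056250 / (1 − 1.0056250^−36) = $830.60.
Total interest on Offer 2 = 36 × $830.60 − $27,000 = $2,901.60.
Offer 2 is lower by $5,321.40.

Offer 2 by $5,321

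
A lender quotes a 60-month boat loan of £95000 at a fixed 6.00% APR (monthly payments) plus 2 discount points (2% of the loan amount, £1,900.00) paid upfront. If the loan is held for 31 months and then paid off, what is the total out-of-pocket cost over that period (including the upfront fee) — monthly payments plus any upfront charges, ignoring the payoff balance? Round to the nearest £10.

£58,840

Monthly rate = 6%/12 = 0.0050000; payment = 95,000 × 0.0050000 / (1 − (1+0.0050000)^−60) = £1,836.62.
Total outlay = 31 × £1,836.62 + £1,900.00 = £58,835.22.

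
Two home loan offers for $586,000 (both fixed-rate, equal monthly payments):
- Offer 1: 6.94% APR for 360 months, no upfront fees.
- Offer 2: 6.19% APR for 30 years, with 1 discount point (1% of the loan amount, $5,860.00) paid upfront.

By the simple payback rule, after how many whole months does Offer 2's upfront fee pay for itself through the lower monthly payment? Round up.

Offer 1: monthly rate = 6.94%/12 = 0.0057833; payment = 586,000 × 0.0057833 / (1 − (1+0.0057833)^−360) = $3,875.09.
Offer 2: at 6.19% the monthly rate is 0.0051583, so the payment is 586,000 × 0.0051583 / (1 − 1.0051583^−360) = $3,585.27.
Monthly savings = $3,875.09 − $3,585.27 = $289.82.
Break-even = $5,860.00 / $289.82 = 20.22 → 21 months.

21 months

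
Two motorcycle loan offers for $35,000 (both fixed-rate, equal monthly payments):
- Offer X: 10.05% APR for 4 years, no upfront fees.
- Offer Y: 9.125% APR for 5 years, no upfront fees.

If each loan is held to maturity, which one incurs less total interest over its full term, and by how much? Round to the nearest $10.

Offer X by $1,070

Offer X: at 10.05% the monthly rate is 0.0083750, so the payment is 35,000 × 0.0083750 / (1 − 1.0083750^−48) = $888.53.
Total interest on Offer X = 48 × $888.53 − $35,000 = $7,649.44.
Offer Y: at 9.125% the monthly rate is 0.0076042, so the payment is 35,000 × 0.0076042 / (1 − 1.0076042^−60) = $728.67.
Total interest on Offer Y = 60 × $728.67 − $35,000 = $8,720.20.
Offer X is lower by $1,070.76.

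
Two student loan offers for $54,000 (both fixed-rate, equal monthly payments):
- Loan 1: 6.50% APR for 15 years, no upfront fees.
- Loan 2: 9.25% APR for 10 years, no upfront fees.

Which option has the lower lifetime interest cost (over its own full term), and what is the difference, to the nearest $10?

Loan 1: at 6.50% the monthly rate is 0.0054167, so the payment is 54,000 × 0.0054167 / (1 − 1.0054167^−180) = $470.40.
Total interest on Loan 1 = 180 × $470.40 − $54,000 = $30,672.00.
Loan 2: at 9.25% the monthly rate is 0.0077083, so the payment is 54,000 × 0.0077083 / (1 − 1.0077083^−120) = $691.38.
Total interest on Loan 2 = 120 × $691.38 − $54,000 = $28,965.60.
Loan 2 is lower by $1,706.40.

Loan 2 by $1,710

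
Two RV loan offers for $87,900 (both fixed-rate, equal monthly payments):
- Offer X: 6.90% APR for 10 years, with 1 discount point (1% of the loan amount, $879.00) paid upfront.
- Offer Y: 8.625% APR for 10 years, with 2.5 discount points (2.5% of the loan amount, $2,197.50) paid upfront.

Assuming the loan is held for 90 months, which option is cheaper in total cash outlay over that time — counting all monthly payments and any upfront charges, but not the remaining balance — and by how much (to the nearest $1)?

Offer X: monthly rate = 6.9%/12 = 0.0057500; payment = 87,900 × 0.0057500 / (1 − (1+0.0057500)^−120) = $1,016.07.
Offer Y: monthly rate = 8.625%/12 = 0.0071875; payment = 87,900 × 0.0071875 / (1 − (1+0.0071875)^−120) = $1,095.72.
Over 90 months: Offer X costs 90 × $1,016.07 + $879.00 = $92,325.30; Offer Y costs 90 × $1,095.72 + $2,197.50 = $100,812.30.
Offer X is cheaper by $100,812.30 − $92,325.30 = $8,487.00.

Offer X by $8,487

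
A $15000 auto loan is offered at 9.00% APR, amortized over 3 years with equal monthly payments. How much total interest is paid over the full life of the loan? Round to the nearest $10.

Monthly rate = 9%/12 = 0.0075000; payment = 15,000 × 0.0075000 / (1 − (1+0.0075000)^−36) = $477.00.
Total paid = 36 × $477.00 = $17,172.00; interest = $17,172.00 − $15,000 = $2,172.00.

$2,170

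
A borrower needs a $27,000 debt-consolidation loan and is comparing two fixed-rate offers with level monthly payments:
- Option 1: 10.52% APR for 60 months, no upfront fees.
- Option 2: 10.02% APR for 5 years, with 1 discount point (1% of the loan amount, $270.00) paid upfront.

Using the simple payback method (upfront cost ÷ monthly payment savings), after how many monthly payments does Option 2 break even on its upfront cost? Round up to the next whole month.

Option 1: at 10.52% the monthly rate is 0.0087667, so the payment is 27,000 × 0.0087667 / (1 − 1.0087667^−60) = $580.60.
Option 2: at 10.02% the monthly rate is 0.0083500, so the payment is 27,000 × 0.0083500 / (1 − 1.0083500^−60) = $573.94.
Monthly savings = $580.60 − $573.94 = $6.66.
Break-even = $270.00 / $6.66 = 40.54 → 41 months.

41 months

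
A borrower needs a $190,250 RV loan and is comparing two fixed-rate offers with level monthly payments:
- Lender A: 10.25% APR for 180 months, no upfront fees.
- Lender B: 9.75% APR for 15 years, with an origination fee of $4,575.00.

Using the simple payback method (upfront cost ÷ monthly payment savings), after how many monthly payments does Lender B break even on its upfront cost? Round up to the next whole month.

79 months

Lender A: at 10.25% the monthly rate is 0.0085417, so the payment is 190,250 × 0.0085417 / (1 − 1.0085417^−180) = $2,073.63.
Lender B: monthly rate = 9.75%/12 = 0.0081250; payment = 190,250 × 0.0081250 / (1 − (1+0.0081250)^−180) = $2,015.44.
Monthly savings = $2,073.63 − $2,015.44 = $58.19.
Break-even = $4,575.00 / $58.19 = 78.62 → 79 months.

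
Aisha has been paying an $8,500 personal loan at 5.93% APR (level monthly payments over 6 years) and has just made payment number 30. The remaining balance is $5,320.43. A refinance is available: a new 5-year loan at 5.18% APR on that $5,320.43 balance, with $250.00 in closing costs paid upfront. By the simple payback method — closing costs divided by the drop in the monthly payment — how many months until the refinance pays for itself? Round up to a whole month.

Current payment = 8,500 × 5.93%/12 / (1 − (1+0.0049417)^−72) = $140.59.
Refinanced payment = 5,320.43 × 0.0043167 / (1 − (1+0.0043167)^−60) = $100.84.
Monthly savings = $140.59 − $100.84 = $39.75.
Break-even = $250.00 / $39.75 = 6.29 → 7 months.

7 months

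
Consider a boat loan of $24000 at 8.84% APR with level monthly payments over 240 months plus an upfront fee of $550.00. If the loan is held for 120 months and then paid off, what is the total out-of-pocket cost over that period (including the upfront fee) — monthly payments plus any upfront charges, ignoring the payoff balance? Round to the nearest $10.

Monthly rate = 8.84%/12 = 0.0073667; payment = 24,000 × 0.0073667 / (1 − (1+0.0073667)^−240) = $213.47.
Total outlay = 120 × $213.47 + $550.00 = $26,166.40.

$26,170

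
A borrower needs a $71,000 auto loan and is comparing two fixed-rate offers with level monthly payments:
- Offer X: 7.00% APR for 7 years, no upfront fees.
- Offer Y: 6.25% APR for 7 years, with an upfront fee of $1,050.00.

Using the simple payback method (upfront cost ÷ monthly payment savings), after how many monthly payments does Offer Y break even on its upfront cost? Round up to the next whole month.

41 months

Offer X: monthly rate = 7%/12 = 0.0058333; payment = 71,000 × 0.0058333 / (1 − (1+0.0058333)^−84) = $1,071.58.
Offer Y: monthly rate = 6.25%/12 = 0.0052083; payment = 71,000 × 0.0052083 / (1 − (1+0.0052083)^−84) = $1,045.74.
Monthly savings = $1,071.58 − $1,045.74 = $25.84.
Break-even = $1,050.00 / $25.84 = 40.63 → 41 months.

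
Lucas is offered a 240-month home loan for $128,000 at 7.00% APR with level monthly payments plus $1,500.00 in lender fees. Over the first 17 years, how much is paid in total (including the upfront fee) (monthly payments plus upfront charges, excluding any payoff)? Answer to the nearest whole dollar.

$203,946

Monthly rate = 7%/12 = 0.0058333; payment = 128,000 × 0.0058333 / (1 − (1+0.0058333)^−240) = $992.38.
Total outlay = 204 × $992.38 + $1,500.00 = $203,945.52.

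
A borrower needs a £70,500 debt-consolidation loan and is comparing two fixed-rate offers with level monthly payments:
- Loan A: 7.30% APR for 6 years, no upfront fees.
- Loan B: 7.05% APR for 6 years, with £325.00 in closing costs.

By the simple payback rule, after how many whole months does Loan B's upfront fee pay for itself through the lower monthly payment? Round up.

Loan A: monthly rate = 7.3%/12 = 0.0060833; payment = 70,500 × 0.0060833 / (1 − (1+0.0060833)^−72) = £1,212.14.
Loan B: at 7.05% the monthly rate is 0.0058750, so the payment is 70,500 × 0.0058750 / (1 − 1.0058750^−72) = £1,203.65.
Monthly savings = £1,212.14 − £1,203.65 = £8.49.
Break-even = £325.00 / £8.49 = 38.28 → 39 months.

39 months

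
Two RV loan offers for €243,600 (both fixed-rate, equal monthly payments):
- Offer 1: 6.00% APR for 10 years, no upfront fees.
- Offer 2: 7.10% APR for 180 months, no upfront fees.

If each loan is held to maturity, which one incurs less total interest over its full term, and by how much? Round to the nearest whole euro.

Offer 1 by €72,039

Offer 1: monthly rate = 6%/12 = 0.0050000; payment = 243,600 × 0.0050000 / (1 − (1+0.0050000)^−120) = €2,704.46.
Total interest on Offer 1 = 120 × €2,704.46 − €243,600 = €80,935.20.
Offer 2: monthly rate = 7.1%/12 = 0.0059167; payment = 243,600 × 0.0059167 / (1 − (1+0.0059167)^−180) = €2,203.19.
Total interest on Offer 2 = 180 × €2,203.19 − €243,600 = €152,974.20.
Offer 1 is lower by €72,039.00.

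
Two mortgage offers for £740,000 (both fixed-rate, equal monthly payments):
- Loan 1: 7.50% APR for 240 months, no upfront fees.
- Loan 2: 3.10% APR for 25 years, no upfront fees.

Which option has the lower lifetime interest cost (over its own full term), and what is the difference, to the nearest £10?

Loan 1: at 7.50% the monthly rate is 0.0062500, so the payment is 740,000 × 0.0062500 / (1 − 1.0062500^−240) = £5,961.39.
Total interest on Loan 1 = 240 × £5,961.39 − £740,000 = £690,733.60.
Loan 2: at 3.10% the monthly rate is 0.0025833, so the payment is 740,000 × 0.0025833 / (1 − 1.0025833^−300) = £3,547.77.
Total interest on Loan 2 = 300 × £3,547.77 − £740,000 = £324,331.00.
Loan 2 is lower by £366,402.60.

Loan 2 by £366,400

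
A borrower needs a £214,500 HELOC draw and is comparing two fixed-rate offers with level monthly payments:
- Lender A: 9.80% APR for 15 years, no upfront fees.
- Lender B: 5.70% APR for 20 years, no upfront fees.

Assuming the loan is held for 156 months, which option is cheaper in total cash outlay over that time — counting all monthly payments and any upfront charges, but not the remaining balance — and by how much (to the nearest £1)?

Lender B by £121,524

Lender A: monthly rate = 9.8%/12 = 0.0081667; payment = 214,500 × 0.0081667 / (1 − (1+0.0081667)^−180) = £2,278.85.
Lender B: at 5.70% the monthly rate is 0.0047500, so the payment is 214,500 × 0.0047500 / (1 − 1.0047500^−240) = £1,499.85.
Over 156 months: Lender A costs 156 × £2,278.85 = £355,500.60; Lender B costs 156 × £1,499.85 = £233,976.60.
Lender B is cheaper by £355,500.60 − £233,976.60 = £121,524.00.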